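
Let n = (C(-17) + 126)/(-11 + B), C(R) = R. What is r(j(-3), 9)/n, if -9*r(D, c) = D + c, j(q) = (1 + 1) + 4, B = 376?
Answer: -1825/327 ≈ -5.5810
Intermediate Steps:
j(q) = 6 (j(q) = 2 + 4 = 6)
r(D, c) = -D/9 - c/9 (r(D, c) = -(D + c)/9 = -D/9 - c/9)
n = 109/365 (n = (-17 + 126)/(-11 + 376) = 109/365 ≈ 0.29863)
r(j(-3), 9)/n = (-⅑*6 - ⅑*9)/(109/365) = (-⅔ - 1)*(365/109) = -5/3*365/109 = -1825/327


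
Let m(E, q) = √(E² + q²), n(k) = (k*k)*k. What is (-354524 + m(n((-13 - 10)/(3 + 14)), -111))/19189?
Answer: -354524/19189 + √297547023538/94275557 ≈ -18.470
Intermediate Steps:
n(k) = k³ (n(k) = k²*k = k³)
(-354524 + m(n((-13 - 10)/(3 + 14)), -111))/19189 = (-354524 + √((((-13 - 10)/(3 + 14))³)² + (-111)²))/19189 = (-354524 + √(((-23/17)³)² + 12321))*(1/19189) = (-354524 + √((-12167/4913)² + 12321))*(1/19189) = (-354524 + √(148035889/24137569 + 12321))*(1/19189) = (-354524 + √(297547023538/24137569))*(1/19189) = (-354524 + √297547023538/4913)*(1/19189) = -354524/19189 + √297547023538/94275557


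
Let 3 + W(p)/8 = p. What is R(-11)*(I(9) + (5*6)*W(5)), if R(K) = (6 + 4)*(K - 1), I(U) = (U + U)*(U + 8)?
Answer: -94320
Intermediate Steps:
I(U) = 2*U*(8 + U) (I(U) = (2*U)*(8 + U) = 2*U*(8 + U))
W(p) = -24 + 8*p
R(K) = -10 + 10*K (R(K) = 10*(-1 + K) = -10 + 10*K)
R(-11)*(I(9) + (5*6)*W(5)) = (-10 + 10*(-11))*(2*9*(8 + 9) + (5*6)*(-24 + 8*5)) = (-10 - 110)*(2*9*17 + 30*(-24 + 40)) = -120*(306 + 30*16) = -120*(306 + 480) = -120*786 = -94320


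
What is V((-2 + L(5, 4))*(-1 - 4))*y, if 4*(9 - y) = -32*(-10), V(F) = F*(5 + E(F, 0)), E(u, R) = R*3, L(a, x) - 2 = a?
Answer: 8875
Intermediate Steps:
L(a, x) = 2 + a
E(u, R) = 3*R
V(F) = 5*F (V(F) = F*(5 + 3*0) = F*(5 + 0) = F*5 = 5*F)
y = -71 (y = 9 - (-8)*(-10) = 9 - ¼*320 = 9 - 80 = -71)
V((-2 + L(5, 4))*(-1 - 4))*y = (5*((-2 + (2 + 5))*(-1 - 4)))*(-71) = (5*((-2 + 7)*(-5)))*(-71) = (5*(5*(-5)))*(-71) = (5*(-25))*(-71) = -125*(-71) = 8875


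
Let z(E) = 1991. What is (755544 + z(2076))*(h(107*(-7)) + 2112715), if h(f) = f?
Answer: 1599888163810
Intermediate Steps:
(755544 + z(2076))*(h(107*(-7)) + 2112715) = (755544 + 1991)*(107*(-7) + 2112715) = 757535*(-749 + 2112715) = 757535*2111966 = 1599888163810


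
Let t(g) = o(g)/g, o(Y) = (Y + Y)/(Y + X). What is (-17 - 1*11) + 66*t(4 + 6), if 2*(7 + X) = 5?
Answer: -4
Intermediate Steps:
X = -9/2 (X = -7 + (1/2)*5 = -7 + 5/2 = -9/2 ≈ -4.5000)
o(Y) = 2*Y/(-9/2 + Y) (o(Y) = (Y + Y)/(Y - 9/2) = (2*Y)/(-9/2 + Y) = 2*Y/(-9/2 + Y))
t(g) = 4/(-9 + 2*g) (t(g) = (4*g/(-9 + 2*g))/g = 4/(-9 + 2*g))
(-17 - 1*11) + 66*t(4 + 6) = (-17 - 1*11) + 66*(4/(-9 + 2*(4 + 6))) = (-17 - 11) + 66*(4/(-9 + 2*10)) = -28 + 66*(4/(-9 + 20)) = -28 + 66*(4/11) = -28 + 24 = -4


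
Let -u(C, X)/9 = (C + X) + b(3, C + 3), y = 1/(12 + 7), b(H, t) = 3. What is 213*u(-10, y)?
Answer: 253044/19 ≈ 13318.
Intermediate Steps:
y = 1/19 ≈ 0.052632
u(C, X) = -27 - 9*C - 9*X (u(C, X) = -9*((C + X) + 3) = -9*(3 + C + X) = -27 - 9*C - 9*X)
213*u(-10, y) = 213*(-27 - 9*(-10) - 9*1/19) = 213*(-27 + 90 - 9/19) = 213*(1188/19) = 253044/19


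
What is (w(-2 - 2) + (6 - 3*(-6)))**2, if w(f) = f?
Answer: 400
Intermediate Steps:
(w(-2 - 2) + (6 - 3*(-6)))**2 = ((-2 - 2) + (6 - 3*(-6)))**2 = (-4 + (6 + 18))**2 = (-4 + 24)**2 = 20**2 = 400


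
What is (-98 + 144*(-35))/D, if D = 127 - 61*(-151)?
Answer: -367/667 ≈ -0.55023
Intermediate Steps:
D = 9338 (D = 127 + 9211 = 9338)
(-98 + 144*(-35))/D = (-98 + 144*(-35))/9338 = (-98 - 5040)*(1/9338) = -5138*1/9338 = -367/667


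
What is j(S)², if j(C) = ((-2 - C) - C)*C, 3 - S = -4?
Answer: 12544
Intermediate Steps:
S = 7 (S = 3 - 1*(-4) = 3 + 4 = 7)
j(C) = C*(-2 - 2*C) (j(C) = (-2 - 2*C)*C = C*(-2 - 2*C))
j(S)² = (-2*7*(1 + 7))² = (-2*7*8)² = (-112)² = 12544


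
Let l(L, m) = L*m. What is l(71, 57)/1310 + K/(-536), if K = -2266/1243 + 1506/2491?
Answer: 76379994977/24705762910 ≈ 3.0916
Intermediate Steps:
K = -342968/281483 (K = -2266*1/1243 + 1506*(1/2491) = -206/113 + 1506/2491 = -342968/281483 ≈ -1.2184)
l(71, 57)/1310 + K/(-536) = (71*57)/1310 - 342968/281483/(-536) = 4047*(1/1310) - 342968/281483*(-1/536) = 4047/1310 + 42871/18859361 = 76379994977/24705762910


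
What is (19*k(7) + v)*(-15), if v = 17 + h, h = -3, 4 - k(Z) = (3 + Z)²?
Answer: 27150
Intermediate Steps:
k(Z) = 4 - (3 + Z)²
v = 14 (v = 17 - 3 = 14)
(19*k(7) + v)*(-15) = (19*(4 - (3 + 7)²) + 14)*(-15) = (19*(4 - 1*10²) + 14)*(-15) = (19*(4 - 1*100) + 14)*(-15) = (19*(4 - 100) + 14)*(-15) = (19*(-96) + 14)*(-15) = (-1824 + 14)*(-15) = -1810*(-15) = 27150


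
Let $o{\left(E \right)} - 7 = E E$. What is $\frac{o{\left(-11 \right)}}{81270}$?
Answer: $\frac{64}{40635} \approx 0.001575$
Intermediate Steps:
$o{\left(E \right)} = 7 + E^{2}$ ($o{\left(E \right)} = 7 + E E = 7 + E^{2}$)
$\frac{o{\left(-11 \right)}}{81270} = \frac{7 + \left(-11\right)^{2}}{81270} = \left(7 + 121\right) \frac{1}{81270} = 128 \cdot \frac{1}{81270} = \frac{64}{40635}$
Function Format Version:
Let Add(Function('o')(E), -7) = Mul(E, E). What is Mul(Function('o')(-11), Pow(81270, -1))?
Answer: Rational(64, 40635) ≈ 0.0015750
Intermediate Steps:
Function('o')(E) = Add(7, Pow(E, 2)) (Function('o')(E) = Add(7, Mul(E, E)) = Add(7, Pow(E, 2)))
Mul(Function('o')(-11), Pow(81270, -1)) = Mul(Add(7, Pow(-11, 2)), Pow(81270, -1)) = Mul(Add(7, 121), Rational(1, 81270)) = Mul(128, Rational(1, 81270)) = Rational(64, 40635)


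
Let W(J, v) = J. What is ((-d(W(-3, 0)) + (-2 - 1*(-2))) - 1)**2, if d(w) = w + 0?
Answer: 4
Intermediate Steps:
d(w) = w
((-d(W(-3, 0)) + (-2 - 1*(-2))) - 1)**2 = ((-1*(-3) + (-2 - 1*(-2))) - 1)**2 = ((3 + (-2 + 2)) - 1)**2 = ((3 + 0) - 1)**2 = (3 - 1)**2 = 2**2 = 4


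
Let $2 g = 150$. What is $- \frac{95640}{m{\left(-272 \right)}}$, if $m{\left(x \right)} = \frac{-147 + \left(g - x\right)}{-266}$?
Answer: $\frac{636006}{5} \approx 1.272 \cdot 10^{5}$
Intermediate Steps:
$g = 75$ ($g = \frac{1}{2} \cdot 150 = 75$)
$m{\left(x \right)} = \frac{36}{133} + \frac{x}{266}$ ($m{\left(x \right)} = \frac{-147 - \left(-75 + x\right)}{-266} = \left(-72 - x\right) \left(- \frac{1}{266}\right) = \frac{36}{133} + \frac{x}{266}$)
$- \frac{95640}{m{\left(-272 \right)}} = - \frac{95640}{\frac{36}{133} + \frac{1}{266} \left(-272\right)} = - \frac{95640}{\frac{36}{133} - \frac{136}{133}} = - \frac{95640}{- \frac{100}{133}} = \left(-95640\right) \left(- \frac{133}{100}\right) = \frac{636006}{5}$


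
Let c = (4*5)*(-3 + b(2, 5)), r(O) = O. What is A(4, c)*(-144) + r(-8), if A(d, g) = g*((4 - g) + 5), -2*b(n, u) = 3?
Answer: 1283032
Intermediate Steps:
b(n, u) = -3/2 (b(n, u) = -½*3 = -3/2)
c = -90 (c = (4*5)*(-3 - 3/2) = 20*(-9/2) = -90)
A(d, g) = g*(9 - g)
A(4, c)*(-144) + r(-8) = -90*(9 - 1*(-90))*(-144) - 8 = -90*(9 + 90)*(-144) - 8 = -90*99*(-144) - 8 = -8910*(-144) - 8 = 1283040 - 8 = 1283032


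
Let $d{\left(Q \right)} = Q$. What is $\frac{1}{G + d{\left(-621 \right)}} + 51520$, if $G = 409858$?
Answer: $\frac{21083890241}{409237} \approx 51520.0$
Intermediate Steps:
$\frac{1}{G + d{\left(-621 \right)}} + 51520 = \frac{1}{409858 - 621} + 51520 = \frac{1}{409237} + 51520 = \frac{21083890241}{409237}$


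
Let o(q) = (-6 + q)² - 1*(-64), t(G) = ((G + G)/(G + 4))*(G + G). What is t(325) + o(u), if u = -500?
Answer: 84679400/329 ≈ 2.5738e+5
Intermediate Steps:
t(G) = 4*G²/(4 + G) (t(G) = ((2*G)/(4 + G))*(2*G) = (2*G/(4 + G))*(2*G) = 4*G²/(4 + G))
o(q) = 64 + (-6 + q)² (o(q) = (-6 + q)² + 64 = 64 + (-6 + q)²)
t(325) + o(u) = 4*325²/(4 + 325) + (64 + (-6 - 500)²) = 4*105625/329 + (64 + (-506)²) = 4*105625*(1/329) + (64 + 256036) = 422500/329 + 256100 = 84679400/329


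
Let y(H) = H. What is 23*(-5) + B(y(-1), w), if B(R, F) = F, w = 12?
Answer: -103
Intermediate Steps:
23*(-5) + B(y(-1), w) = 23*(-5) + 12 = -115 + 12 = -103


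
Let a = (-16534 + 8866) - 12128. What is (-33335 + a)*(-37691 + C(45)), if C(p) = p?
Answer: 2000169626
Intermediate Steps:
a = -19796 (a = -7668 - 12128 = -19796)
(-33335 + a)*(-37691 + C(45)) = (-33335 - 19796)*(-37691 + 45) = -53131*(-37646) = 2000169626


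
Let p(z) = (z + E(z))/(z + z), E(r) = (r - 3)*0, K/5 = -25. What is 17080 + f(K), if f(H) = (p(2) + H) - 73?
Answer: 33765/2 ≈ 16883.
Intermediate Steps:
K = -125 (K = 5*(-25) = -125)
E(r) = 0 (E(r) = (-3 + r)*0 = 0)
p(z) = 1/2 (p(z) = (z + 0)/(z + z) = z/((2*z)) = z*(1/(2*z)) = 1/2)
f(H) = -145/2 + H (f(H) = (1/2 + H) - 73 = -145/2 + H)
17080 + f(K) = 17080 + (-145/2 - 125) = 17080 - 395/2 = 33765/2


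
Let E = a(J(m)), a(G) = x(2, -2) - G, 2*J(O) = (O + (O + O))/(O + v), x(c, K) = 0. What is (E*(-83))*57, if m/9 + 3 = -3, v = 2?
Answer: 383211/52 ≈ 7369.4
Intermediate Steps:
m = -54 (m = -27 + 9*(-3) = -27 - 27 = -54)
J(O) = 3*O/(2*(2 + O)) (J(O) = ((O + (O + O))/(O + 2))/2 = ((O + 2*O)/(2 + O))/2 = ((3*O)/(2 + O))/2 = (3*O/(2 + O))/2 = 3*O/(2*(2 + O)))
a(G) = -G (a(G) = 0 - G = -G)
E = -81/52 (E = -3*(-54)/(2*(2 - 54)) = -3*(-54)/(2*(-52)) = -3*(-54)*(-1)/(2*52) = -1*81/52 = -81/52 ≈ -1.5577)
(E*(-83))*57 = -81/52*(-83)*57 = (6723/52)*57 = 383211/52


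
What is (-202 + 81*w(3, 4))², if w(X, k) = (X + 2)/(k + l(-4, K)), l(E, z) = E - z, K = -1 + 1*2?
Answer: 368449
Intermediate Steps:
K = 1 (K = -1 + 2 = 1)
w(X, k) = (2 + X)/(-5 + k) (w(X, k) = (X + 2)/(k + (-4 - 1*1)) = (2 + X)/(k + (-4 - 1)) = (2 + X)/(k - 5) = (2 + X)/(-5 + k))
(-202 + 81*w(3, 4))² = (-202 + 81*((2 + 3)/(-5 + 4)))² = (-202 + 81*(5/(-1)))² = (-202 + 81*(-1*5))² = (-202 + 81*(-5))² = (-202 - 405)² = (-607)² = 368449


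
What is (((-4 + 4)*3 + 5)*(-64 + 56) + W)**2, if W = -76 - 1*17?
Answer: 17689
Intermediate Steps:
W = -93 (W = -76 - 17 = -93)
(((-4 + 4)*3 + 5)*(-64 + 56) + W)**2 = (((-4 + 4)*3 + 5)*(-64 + 56) - 93)**2 = ((0*3 + 5)*(-8) - 93)**2 = ((0 + 5)*(-8) - 93)**2 = (5*(-8) - 93)**2 = (-40 - 93)**2 = (-133)**2 = 17689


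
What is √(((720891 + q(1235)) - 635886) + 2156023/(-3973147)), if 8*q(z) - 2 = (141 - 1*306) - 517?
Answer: √1340529814143761899/3973147 ≈ 291.41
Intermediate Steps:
q(z) = -85 (q(z) = ¼ + ((141 - 1*306) - 517)/8 = ¼ + ((141 - 306) - 517)/8 = ¼ + (-165 - 517)/8 = ¼ + (⅛)*(-682) = ¼ - 341/4 = -85)
√(((720891 + q(1235)) - 635886) + 2156023/(-3973147)) = √(((720891 - 85) - 635886) + 2156023/(-3973147)) = √((720806 - 635886) + 2156023*(-1/3973147)) = √(84920 - 2156023/3973147) = √(337397487217/3973147) = √1340529814143761899/3973147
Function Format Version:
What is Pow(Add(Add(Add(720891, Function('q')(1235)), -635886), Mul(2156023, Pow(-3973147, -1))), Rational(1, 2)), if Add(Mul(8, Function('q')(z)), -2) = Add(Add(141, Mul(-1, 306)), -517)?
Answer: Mul(Rational(1, 3973147), Pow(1340529814143761899, Rational(1, 2))) ≈ 291.41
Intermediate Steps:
Function('q')(z) = -85 (Function('q')(z) = Add(Rational(1, 4), Mul(Rational(1, 8), Add(Add(141, Mul(-1, 306)), -517))) = Add(Rational(1, 4), Mul(Rational(1, 8), Add(Add(141, -306), -517))) = Add(Rational(1, 4), Mul(Rational(1, 8), Add(-165, -517))) = Add(Rational(1, 4), Mul(Rational(1, 8), -682)) = Add(Rational(1, 4), Rational(-341, 4)) = -85)
Pow(Add(Add(Add(720891, Function('q')(1235)), -635886), Mul(2156023, Pow(-3973147, -1))), Rational(1, 2)) = Pow(Add(Add(Add(720891, -85), -635886), Mul(2156023, Pow(-3973147, -1))), Rational(1, 2)) = Pow(Add(Add(720806, -635886), Mul(2156023, Rational(-1, 3973147))), Rational(1, 2)) = Pow(Add(84920, Rational(-2156023, 3973147)), Rational(1, 2)) = Pow(Rational(337397487217, 3973147), Rational(1, 2)) = Mul(Rational(1, 3973147), Pow(1340529814143761899, Rational(1, 2)))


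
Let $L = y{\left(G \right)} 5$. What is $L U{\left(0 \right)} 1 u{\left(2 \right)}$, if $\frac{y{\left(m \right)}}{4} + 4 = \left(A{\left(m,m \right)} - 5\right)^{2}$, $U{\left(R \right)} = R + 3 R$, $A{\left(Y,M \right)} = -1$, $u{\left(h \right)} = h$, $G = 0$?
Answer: $0$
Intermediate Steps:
$U{\left(R \right)} = 4 R$
$y{\left(m \right)} = 128$ ($y{\left(m \right)} = -16 + 4 \left(-1 - 5\right)^{2} = -16 + 4 \left(-6\right)^{2} = -16 + 4 \cdot 36 = -16 + 144 = 128$)
$L = 640$ ($L = 128 \cdot 5 = 640$)
$L U{\left(0 \right)} 1 u{\left(2 \right)} = 640 \cdot 4 \cdot 0 \cdot 1 \cdot 2 = 640 \cdot 0 \cdot 1 \cdot 2 = 640 \cdot 0 \cdot 2 = 0 \cdot 2 = 0$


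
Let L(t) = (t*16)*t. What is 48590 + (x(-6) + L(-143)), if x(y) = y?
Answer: 375768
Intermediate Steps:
L(t) = 16*t² (L(t) = (16*t)*t = 16*t²)
48590 + (x(-6) + L(-143)) = 48590 + (-6 + 16*(-143)²) = 48590 + (-6 + 16*20449) = 48590 + (-6 + 327184) = 48590 + 327178 = 375768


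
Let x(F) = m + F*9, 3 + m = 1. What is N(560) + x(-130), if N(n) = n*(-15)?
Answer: -9572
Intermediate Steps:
m = -2 (m = -3 + 1 = -2)
x(F) = -2 + 9*F (x(F) = -2 + F*9 = -2 + 9*F)
N(n) = -15*n
N(560) + x(-130) = -15*560 + (-2 + 9*(-130)) = -8400 + (-2 - 1170) = -8400 - 1172 = -9572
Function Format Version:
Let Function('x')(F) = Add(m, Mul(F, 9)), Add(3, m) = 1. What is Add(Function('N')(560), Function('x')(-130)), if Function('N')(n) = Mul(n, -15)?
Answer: -9572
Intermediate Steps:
m = -2 (m = Add(-3, 1) = -2)
Function('x')(F) = Add(-2, Mul(9, F)) (Function('x')(F) = Add(-2, Mul(F, 9)) = Add(-2, Mul(9, F)))
Function('N')(n) = Mul(-15, n)
Add(Function('N')(560), Function('x')(-130)) = Add(Mul(-15, 560), Add(-2, Mul(9, -130))) = Add(-8400, Add(-2, -1170)) = Add(-8400, -1172) = -9572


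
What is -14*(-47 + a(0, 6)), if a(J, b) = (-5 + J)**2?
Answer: 308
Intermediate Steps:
-14*(-47 + a(0, 6)) = -14*(-47 + (-5 + 0)**2) = -14*(-47 + (-5)**2) = -14*(-47 + 25) = -14*(-22) = 308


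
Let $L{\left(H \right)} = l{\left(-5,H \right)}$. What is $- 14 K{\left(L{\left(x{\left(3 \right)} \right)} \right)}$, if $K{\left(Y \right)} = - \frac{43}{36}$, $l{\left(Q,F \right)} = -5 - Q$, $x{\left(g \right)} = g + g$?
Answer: $\frac{301}{18} \approx 16.722$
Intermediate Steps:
$x{\left(g \right)} = 2 g$
$L{\left(H \right)} = 0$ ($L{\left(H \right)} = -5 - -5 = -5 + 5 = 0$)
$K{\left(Y \right)} = - \frac{43}{36}$ ($K{\left(Y \right)} = \left(-43\right) \frac{1}{36} = - \frac{43}{36}$)
$- 14 K{\left(L{\left(x{\left(3 \right)} \right)} \right)} = \left(-14\right) \left(- \frac{43}{36}\right) = \frac{301}{18}$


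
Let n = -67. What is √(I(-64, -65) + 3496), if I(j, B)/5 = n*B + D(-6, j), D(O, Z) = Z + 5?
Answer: 4*√1561 ≈ 158.04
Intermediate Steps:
D(O, Z) = 5 + Z
I(j, B) = 25 - 335*B + 5*j (I(j, B) = 5*(-67*B + (5 + j)) = 5*(5 + j - 67*B) = 25 - 335*B + 5*j)
√(I(-64, -65) + 3496) = √((25 - 335*(-65) + 5*(-64)) + 3496) = √((25 + 21775 - 320) + 3496) = √(21480 + 3496) = √24976 = 4*√1561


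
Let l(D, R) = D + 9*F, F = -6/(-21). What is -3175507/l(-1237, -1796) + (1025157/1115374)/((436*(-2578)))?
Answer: 27867694004560940971/10833129232589872 ≈ 2572.4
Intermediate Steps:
F = 2/7 (F = -6*(-1/21) = 2/7 ≈ 0.28571)
l(D, R) = 18/7 + D (l(D, R) = D + 9*(2/7) = D + 18/7 = 18/7 + D)
-3175507/l(-1237, -1796) + (1025157/1115374)/((436*(-2578))) = -3175507/(18/7 - 1237) + (1025157/1115374)/((436*(-2578))) = -3175507/(-8641/7) + (1025157*(1/1115374))/(-1124008) = -3175507*(-7/8641) + (1025157/1115374)*(-1/1124008) = 22228549/8641 - 1025157/1253689298992 = 27867694004560940971/10833129232589872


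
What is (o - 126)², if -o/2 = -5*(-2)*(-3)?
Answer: 4356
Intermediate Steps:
o = 60 (o = -2*(-5*(-2))*(-3) = -20*(-3) = -2*(-30) = 60)
(o - 126)² = (60 - 126)² = (-66)² = 4356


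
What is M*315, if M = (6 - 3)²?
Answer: 2835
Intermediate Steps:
M = 9 (M = 3² = 9)
M*315 = 9*315 = 2835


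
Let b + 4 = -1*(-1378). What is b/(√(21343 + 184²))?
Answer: 1374*√191/3247 ≈ 5.8482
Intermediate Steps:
b = 1374 (b = -4 - 1*(-1378) = -4 + 1378 = 1374)
b/(√(21343 + 184²)) = 1374/(√(21343 + 184²)) = 1374/(√(21343 + 33856)) = 1374/(√55199) = 1374/((17*√191)) = 1374*(√191/3247) = 1374*√191/3247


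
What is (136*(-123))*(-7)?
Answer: 117096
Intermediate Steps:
(136*(-123))*(-7) = -16728*(-7) = 117096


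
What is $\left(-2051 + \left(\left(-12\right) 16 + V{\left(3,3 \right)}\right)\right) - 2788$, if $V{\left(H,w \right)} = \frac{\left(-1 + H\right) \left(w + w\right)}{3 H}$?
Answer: $- \frac{15089}{3} \approx -5029.7$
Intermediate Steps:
$V{\left(H,w \right)} = \frac{2 w \left(-1 + H\right)}{3 H}$ ($V{\left(H,w \right)} = \left(-1 + H\right) 2 w \frac{1}{3 H} = 2 w \left(-1 + H\right) \frac{1}{3 H} = \frac{2 w \left(-1 + H\right)}{3 H}$)
$\left(-2051 + \left(\left(-12\right) 16 + V{\left(3,3 \right)}\right)\right) - 2788 = \left(-2051 - \left(192 - \frac{2 \left(-1 + 3\right)}{3}\right)\right) - 2788 = \left(-2051 - \left(192 - \frac{2}{3} \cdot 2\right)\right) - 2788 = \left(-2051 + \left(-192 + \frac{4}{3}\right)\right) - 2788 = \left(-2051 - \frac{572}{3}\right) - 2788 = - \frac{6725}{3} - 2788 = - \frac{15089}{3}$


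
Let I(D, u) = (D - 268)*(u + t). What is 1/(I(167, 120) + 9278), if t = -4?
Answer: -1/2438 ≈ -0.00041017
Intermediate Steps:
I(D, u) = (-268 + D)*(-4 + u) (I(D, u) = (D - 268)*(u - 4) = (-268 + D)*(-4 + u))
1/(I(167, 120) + 9278) = 1/((1072 - 268*120 - 4*167 + 167*120) + 9278) = 1/((1072 - 32160 - 668 + 20040) + 9278) = 1/(-11716 + 9278) = 1/(-2438) = -1/2438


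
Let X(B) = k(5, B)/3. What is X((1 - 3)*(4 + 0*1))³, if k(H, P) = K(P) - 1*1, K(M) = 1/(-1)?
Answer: -8/27 ≈ -0.29630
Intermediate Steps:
K(M) = -1
k(H, P) = -2 (k(H, P) = -1 - 1*1 = -1 - 1 = -2)
X(B) = -⅔ (X(B) = -2/3 = -2*⅓ = -⅔)
X((1 - 3)*(4 + 0*1))³ = (-⅔)³ = -8/27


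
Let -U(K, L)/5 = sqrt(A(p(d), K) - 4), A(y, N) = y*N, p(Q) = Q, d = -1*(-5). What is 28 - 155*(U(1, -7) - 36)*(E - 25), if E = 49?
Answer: 152548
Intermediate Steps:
d = 5
A(y, N) = N*y
U(K, L) = -5*sqrt(-4 + 5*K) (U(K, L) = -5*sqrt(K*5 - 4) = -5*sqrt(5*K - 4) = -5*sqrt(-4 + 5*K))
28 - 155*(U(1, -7) - 36)*(E - 25) = 28 - 155*(-5*sqrt(-4 + 5*1) - 36)*(49 - 25) = 28 - 155*(-5*sqrt(-4 + 5) - 36)*24 = 28 - 155*(-5*sqrt(1) - 36)*24 = 28 - 155*(-5*1 - 36)*24 = 28 - 155*(-5 - 36)*24 = 28 - (-6355)*24 = 28 - 155*(-984) = 28 + 152520 = 152548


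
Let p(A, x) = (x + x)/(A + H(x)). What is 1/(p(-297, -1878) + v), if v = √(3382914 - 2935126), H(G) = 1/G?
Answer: -983589754014/34814723520225227 + 311104026289*√111947/69629447040450454 ≈ 0.0014667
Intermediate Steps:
p(A, x) = 2*x/(A + 1/x) (p(A, x) = (x + x)/(A + 1/x) = (2*x)/(A + 1/x) = 2*x/(A + 1/x))
v = 2*√111947 (v = √447788 = 2*√111947 ≈ 669.17)
1/(p(-297, -1878) + v) = 1/(2*(-1878)²/(1 - 297*(-1878)) + 2*√111947) = 1/(2*3526884/(1 + 557766) + 2*√111947) = 1/(2*3526884/557767 + 2*√111947) = 1/(2*3526884*(1/557767) + 2*√111947) = 1/(7053768/557767 + 2*√111947)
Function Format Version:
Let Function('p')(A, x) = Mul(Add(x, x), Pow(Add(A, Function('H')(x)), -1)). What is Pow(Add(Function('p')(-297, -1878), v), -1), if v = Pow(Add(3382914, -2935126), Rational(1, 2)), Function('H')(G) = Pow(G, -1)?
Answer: Add(Rational(-983589754014, 34814723520225227), Mul(Rational(311104026289, 69629447040450454), Pow(111947, Rational(1, 2)))) ≈ 0.0014667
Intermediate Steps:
Function('p')(A, x) = Mul(2, x, Pow(Add(A, Pow(x, -1)), -1)) (Function('p')(A, x) = Mul(Add(x, x), Pow(Add(A, Pow(x, -1)), -1)) = Mul(Mul(2, x), Pow(Add(A, Pow(x, -1)), -1)) = Mul(2, x, Pow(Add(A, Pow(x, -1)), -1)))
v = Mul(2, Pow(111947, Rational(1, 2))) (v = Pow(447788, Rational(1, 2)) = Mul(2, Pow(111947, Rational(1, 2))) ≈ 669.17)
Pow(Add(Function('p')(-297, -1878), v), -1) = Pow(Add(Mul(2, Pow(-1878, 2), Pow(Add(1, Mul(-297, -1878)), -1)), Mul(2, Pow(111947, Rational(1, 2)))), -1) = Pow(Add(Mul(2, 3526884, Pow(Add(1, 557766), -1)), Mul(2, Pow(111947, Rational(1, 2)))), -1) = Pow(Add(Mul(2, 3526884, Pow(557767, -1)), Mul(2, Pow(111947, Rational(1, 2)))), -1) = Pow(Add(Mul(2, 3526884, Rational(1, 557767)), Mul(2, Pow(111947, Rational(1, 2)))), -1) = Pow(Add(Rational(7053768, 557767), Mul(2, Pow(111947, Rational(1, 2)))), -1)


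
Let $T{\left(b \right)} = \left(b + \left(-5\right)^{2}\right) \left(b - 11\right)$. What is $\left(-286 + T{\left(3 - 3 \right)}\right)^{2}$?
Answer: $314721$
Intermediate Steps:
$T{\left(b \right)} = \left(-11 + b\right) \left(25 + b\right)$ ($T{\left(b \right)} = \left(b + 25\right) \left(-11 + b\right) = \left(25 + b\right) \left(-11 + b\right) = \left(-11 + b\right) \left(25 + b\right)$)
$\left(-286 + T{\left(3 - 3 \right)}\right)^{2} = \left(-286 + \left(-275 + \left(3 - 3\right)^{2} + 14 \left(3 - 3\right)\right)\right)^{2} = \left(-286 + \left(-275 + 0^{2} + 14 \cdot 0\right)\right)^{2} = \left(-286 + \left(-275 + 0 + 0\right)\right)^{2} = \left(-286 - 275\right)^{2} = \left(-561\right)^{2} = 314721$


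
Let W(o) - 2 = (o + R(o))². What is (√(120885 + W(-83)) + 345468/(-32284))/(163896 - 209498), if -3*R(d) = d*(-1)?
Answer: 86367/368053742 - √1198207/136806 ≈ -0.0077666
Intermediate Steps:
R(d) = d/3 (R(d) = -d*(-1)/3 = -(-1)*d/3 = d/3)
W(o) = 2 + 16*o²/9 (W(o) = 2 + (o + o/3)² = 2 + (4*o/3)² = 2 + 16*o²/9)
(√(120885 + W(-83)) + 345468/(-32284))/(163896 - 209498) = (√(120885 + (2 + (16/9)*(-83)²)) + 345468/(-32284))/(163896 - 209498) = (√(120885 + (2 + (16/9)*6889)) + 345468*(-1/32284))/(-45602) = (√(120885 + (2 + 110224/9)) - 86367/8071)*(-1/45602) = (√(120885 + 110242/9) - 86367/8071)*(-1/45602) = (√(1198207/9) - 86367/8071)*(-1/45602) = (√1198207/3 - 86367/8071)*(-1/45602) = (-86367/8071 + √1198207/3)*(-1/45602) = 86367/368053742 - √1198207/136806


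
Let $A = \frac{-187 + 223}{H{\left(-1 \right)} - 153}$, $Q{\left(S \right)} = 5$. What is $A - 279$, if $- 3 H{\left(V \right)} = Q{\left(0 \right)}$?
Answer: $- \frac{32391}{116} \approx -279.23$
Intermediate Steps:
$H{\left(V \right)} = - \frac{5}{3}$ ($H{\left(V \right)} = \left(- \frac{1}{3}\right) 5 = - \frac{5}{3}$)
$A = - \frac{27}{116}$ ($A = \frac{-187 + 223}{- \frac{5}{3} - 153} = \frac{36}{- \frac{464}{3}} = 36 \left(- \frac{3}{464}\right) = - \frac{27}{116} \approx -0.23276$)
$A - 279 = - \frac{27}{116} - 279 = - \frac{32391}{116}$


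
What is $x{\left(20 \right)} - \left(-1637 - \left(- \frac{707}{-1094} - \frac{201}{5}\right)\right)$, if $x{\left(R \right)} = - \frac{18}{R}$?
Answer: $\frac{4366554}{2735} \approx 1596.5$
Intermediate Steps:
$x{\left(20 \right)} - \left(-1637 - \left(- \frac{707}{-1094} - \frac{201}{5}\right)\right) = - \frac{18}{20} - \left(-1637 - \left(- \frac{707}{-1094} - \frac{201}{5}\right)\right) = \left(-18\right) \frac{1}{20} - \left(-1637 - \left(\left(-707\right) \left(- \frac{1}{1094}\right) - \frac{201}{5}\right)\right) = - \frac{9}{10} - \left(-1637 - \left(\frac{707}{1094} - \frac{201}{5}\right)\right) = - \frac{9}{10} - \left(-1637 - - \frac{216359}{5470}\right) = - \frac{9}{10} - \left(-1637 + \frac{216359}{5470}\right) = - \frac{9}{10} - - \frac{8738031}{5470} = - \frac{9}{10} + \frac{8738031}{5470} = \frac{4366554}{2735}$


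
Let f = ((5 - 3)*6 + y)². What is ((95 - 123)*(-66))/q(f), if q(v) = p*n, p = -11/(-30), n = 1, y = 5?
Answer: 5040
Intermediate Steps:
p = 11/30 (p = -11*(-1/30) = 11/30 ≈ 0.36667)
f = 289 (f = ((5 - 3)*6 + 5)² = (2*6 + 5)² = (12 + 5)² = 17² = 289)
q(v) = 11/30 (q(v) = (11/30)*1 = 11/30)
((95 - 123)*(-66))/q(f) = ((95 - 123)*(-66))/(11/30) = -28*(-66)*(30/11) = 1848*(30/11) = 5040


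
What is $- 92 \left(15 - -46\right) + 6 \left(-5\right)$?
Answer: $-5642$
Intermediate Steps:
$- 92 \left(15 - -46\right) + 6 \left(-5\right) = - 92 \left(15 + 46\right) - 30 = \left(-92\right) 61 - 30 = -5612 - 30 = -5642$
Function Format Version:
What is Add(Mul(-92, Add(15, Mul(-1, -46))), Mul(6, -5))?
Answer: -5642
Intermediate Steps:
Add(Mul(-92, Add(15, Mul(-1, -46))), Mul(6, -5)) = Add(Mul(-92, Add(15, 46)), -30) = Add(Mul(-92, 61), -30) = Add(-5612, -30) = -5642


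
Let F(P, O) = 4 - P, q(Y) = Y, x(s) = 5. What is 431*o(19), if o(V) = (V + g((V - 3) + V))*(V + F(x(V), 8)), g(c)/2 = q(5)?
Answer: 224982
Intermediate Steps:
g(c) = 10 (g(c) = 2*5 = 10)
o(V) = (-1 + V)*(10 + V) (o(V) = (V + 10)*(V + (4 - 1*5)) = (10 + V)*(V + (4 - 5)) = (10 + V)*(V - 1) = (10 + V)*(-1 + V) = (-1 + V)*(10 + V))
431*o(19) = 431*(-10 + 19**2 + 9*19) = 431*(-10 + 361 + 171) = 431*522 = 224982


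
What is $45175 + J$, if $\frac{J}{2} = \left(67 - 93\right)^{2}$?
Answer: $46527$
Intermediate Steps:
$J = 1352$ ($J = 2 \left(67 - 93\right)^{2} = 2 \left(-26\right)^{2} = 2 \cdot 676 = 1352$)
$45175 + J = 45175 + 1352 = 46527$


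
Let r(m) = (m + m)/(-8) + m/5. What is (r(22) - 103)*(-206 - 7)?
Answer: 221733/10 ≈ 22173.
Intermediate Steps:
r(m) = -m/20 (r(m) = (2*m)*(-⅛) + m*(⅕) = -m/4 + m/5 = -m/20)
(r(22) - 103)*(-206 - 7) = (-1/20*22 - 103)*(-206 - 7) = (-11/10 - 103)*(-213) = -1041/10*(-213) = 221733/10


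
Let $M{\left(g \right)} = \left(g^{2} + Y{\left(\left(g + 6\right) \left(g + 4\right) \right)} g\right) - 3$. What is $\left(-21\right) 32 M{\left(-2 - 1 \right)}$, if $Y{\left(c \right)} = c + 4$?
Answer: $10080$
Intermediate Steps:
$Y{\left(c \right)} = 4 + c$
$M{\left(g \right)} = -3 + g^{2} + g \left(4 + \left(4 + g\right) \left(6 + g\right)\right)$ ($M{\left(g \right)} = \left(g^{2} + \left(4 + \left(g + 6\right) \left(g + 4\right)\right) g\right) - 3 = \left(g^{2} + \left(4 + \left(6 + g\right) \left(4 + g\right)\right) g\right) - 3 = \left(g^{2} + \left(4 + \left(4 + g\right) \left(6 + g\right)\right) g\right) - 3 = \left(g^{2} + g \left(4 + \left(4 + g\right) \left(6 + g\right)\right)\right) - 3 = -3 + g^{2} + g \left(4 + \left(4 + g\right) \left(6 + g\right)\right)$)
$\left(-21\right) 32 M{\left(-2 - 1 \right)} = \left(-21\right) 32 \left(-3 + \left(-2 - 1\right)^{3} + 11 \left(-2 - 1\right)^{2} + 28 \left(-2 - 1\right)\right) = - 672 \left(-3 + \left(-2 - 1\right)^{3} + 11 \left(-2 - 1\right)^{2} + 28 \left(-2 - 1\right)\right) = - 672 \left(-3 + \left(-3\right)^{3} + 11 \left(-3\right)^{2} + 28 \left(-3\right)\right) = - 672 \left(-3 - 27 + 11 \cdot 9 - 84\right) = - 672 \left(-3 - 27 + 99 - 84\right) = \left(-672\right) \left(-15\right) = 10080$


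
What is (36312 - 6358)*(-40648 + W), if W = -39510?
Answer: -2401052732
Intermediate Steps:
(36312 - 6358)*(-40648 + W) = (36312 - 6358)*(-40648 - 39510) = 29954*(-80158) = -2401052732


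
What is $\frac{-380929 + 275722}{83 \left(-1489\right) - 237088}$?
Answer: $\frac{35069}{120225} \approx 0.29169$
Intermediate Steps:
$\frac{-380929 + 275722}{83 \left(-1489\right) - 237088} = - \frac{105207}{-123587 - 237088} = - \frac{105207}{-360675} = \left(-105207\right) \left(- \frac{1}{360675}\right) = \frac{35069}{120225}$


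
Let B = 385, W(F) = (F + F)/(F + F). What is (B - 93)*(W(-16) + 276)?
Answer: 80884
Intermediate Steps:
W(F) = 1 (W(F) = (2*F)/((2*F)) = (2*F)*(1/(2*F)) = 1)
(B - 93)*(W(-16) + 276) = (385 - 93)*(1 + 276) = 292*277 = 80884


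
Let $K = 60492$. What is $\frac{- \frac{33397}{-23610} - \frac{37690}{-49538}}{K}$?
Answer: $\frac{1272140743}{35375485076280} \approx 3.5961 \cdot 10^{-5}$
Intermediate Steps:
$\frac{- \frac{33397}{-23610} - \frac{37690}{-49538}}{K} = \frac{- \frac{33397}{-23610} - \frac{37690}{-49538}}{60492} = \left(\left(-33397\right) \left(- \frac{1}{23610}\right) - - \frac{18845}{24769}\right) \frac{1}{60492} = \left(\frac{33397}{23610} + \frac{18845}{24769}\right) \frac{1}{60492} = \frac{1272140743}{584796090} \cdot \frac{1}{60492} = \frac{1272140743}{35375485076280}$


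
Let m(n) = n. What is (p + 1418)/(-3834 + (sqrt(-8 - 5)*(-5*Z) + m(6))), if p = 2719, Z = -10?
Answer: -565587/524503 - 14775*I*sqrt(13)/1049006 ≈ -1.0783 - 0.050783*I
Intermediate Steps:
(p + 1418)/(-3834 + (sqrt(-8 - 5)*(-5*Z) + m(6))) = (2719 + 1418)/(-3834 + (sqrt(-8 - 5)*(-5*(-10)) + 6)) = 4137/(-3834 + (sqrt(-13)*50 + 6)) = 4137/(-3834 + ((I*sqrt(13))*50 + 6)) = 4137/(-3834 + (50*I*sqrt(13) + 6)) = 4137/(-3834 + (6 + 50*I*sqrt(13))) = 4137/(-3828 + 50*I*sqrt(13))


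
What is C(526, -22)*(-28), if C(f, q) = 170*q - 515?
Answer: 119140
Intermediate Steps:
C(f, q) = -515 + 170*q
C(526, -22)*(-28) = (-515 + 170*(-22))*(-28) = (-515 - 3740)*(-28) = -4255*(-28) = 119140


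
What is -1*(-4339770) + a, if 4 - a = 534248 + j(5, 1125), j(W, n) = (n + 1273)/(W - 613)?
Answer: 1156881103/304 ≈ 3.8055e+6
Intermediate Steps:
j(W, n) = (1273 + n)/(-613 + W)
a = -162408977/304 (a = 4 - (534248 + (1273 + 1125)/(-613 + 5)) = 4 - (534248 + 2398/(-608)) = 4 - (534248 - 1/608*2398) = 4 - (534248 - 1199/304) = 4 - 1*162410193/304 = 4 - 162410193/304 = -162408977/304 ≈ -5.3424e+5)
-1*(-4339770) + a = -1*(-4339770) - 162408977/304 = 4339770 - 162408977/304 = 1156881103/304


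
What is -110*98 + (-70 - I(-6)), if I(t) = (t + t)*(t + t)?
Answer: -10994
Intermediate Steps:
I(t) = 4*t² (I(t) = (2*t)*(2*t) = 4*t²)
-110*98 + (-70 - I(-6)) = -110*98 + (-70 - 4*(-6)²) = -10780 + (-70 - 4*36) = -10780 + (-70 - 1*144) = -10780 + (-70 - 144) = -10780 - 214 = -10994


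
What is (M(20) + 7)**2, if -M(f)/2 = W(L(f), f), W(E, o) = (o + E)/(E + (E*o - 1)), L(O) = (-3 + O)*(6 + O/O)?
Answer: 74028816/1560001 ≈ 47.454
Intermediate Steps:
L(O) = -21 + 7*O (L(O) = (-3 + O)*(6 + 1) = (-3 + O)*7 = -21 + 7*O)
W(E, o) = (E + o)/(-1 + E + E*o) (W(E, o) = (E + o)/(E + (-1 + E*o)) = (E + o)/(-1 + E + E*o))
M(f) = -2*(-21 + 8*f)/(-22 + 7*f + f*(-21 + 7*f)) (M(f) = -2*((-21 + 7*f) + f)/(-1 + (-21 + 7*f) + (-21 + 7*f)*f) = -2*(-21 + 8*f)/(-1 + (-21 + 7*f) + f*(-21 + 7*f)) = -2*(-21 + 8*f)/(-22 + 7*f + f*(-21 + 7*f)))
(M(20) + 7)**2 = (2*(21 - 8*20)/(-22 - 14*20 + 7*20**2) + 7)**2 = (2*(21 - 160)/(-22 - 280 + 7*400) + 7)**2 = (2*(-139)/(-22 - 280 + 2800) + 7)**2 = (2*(-139)/2498 + 7)**2 = (2*(1/2498)*(-139) + 7)**2 = (-139/1249 + 7)**2 = (8604/1249)**2 = 74028816/1560001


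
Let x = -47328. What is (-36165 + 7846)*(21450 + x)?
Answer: 732839082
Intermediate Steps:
(-36165 + 7846)*(21450 + x) = (-36165 + 7846)*(21450 - 47328) = -28319*(-25878) = 732839082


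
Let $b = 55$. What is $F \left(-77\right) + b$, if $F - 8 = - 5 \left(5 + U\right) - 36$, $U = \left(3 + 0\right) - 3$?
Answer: $4136$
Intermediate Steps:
$U = 0$ ($U = 3 - 3 = 0$)
$F = -53$ ($F = 8 - \left(36 + 5 \left(5 + 0\right)\right) = 8 - 61 = -53$)
$F \left(-77\right) + b = \left(-53\right) \left(-77\right) + 55 = 4081 + 55 = 4136$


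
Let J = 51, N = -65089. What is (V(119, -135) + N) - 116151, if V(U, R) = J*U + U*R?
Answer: -191236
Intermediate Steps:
V(U, R) = 51*U + R*U (V(U, R) = 51*U + U*R = 51*U + R*U)
(V(119, -135) + N) - 116151 = (119*(51 - 135) - 65089) - 116151 = (119*(-84) - 65089) - 116151 = (-9996 - 65089) - 116151 = -75085 - 116151 = -191236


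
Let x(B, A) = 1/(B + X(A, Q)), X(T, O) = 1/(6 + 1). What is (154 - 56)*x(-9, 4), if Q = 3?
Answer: -343/31 ≈ -11.065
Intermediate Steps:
X(T, O) = ⅐ (X(T, O) = 1/7 = ⅐)
x(B, A) = 1/(⅐ + B) (x(B, A) = 1/(B + ⅐) = 1/(⅐ + B))
(154 - 56)*x(-9, 4) = (154 - 56)*(7/(1 + 7*(-9))) = 98*(7/(1 - 63)) = 98*(7/(-62)) = 98*(7*(-1/62)) = 98*(-7/62) = -343/31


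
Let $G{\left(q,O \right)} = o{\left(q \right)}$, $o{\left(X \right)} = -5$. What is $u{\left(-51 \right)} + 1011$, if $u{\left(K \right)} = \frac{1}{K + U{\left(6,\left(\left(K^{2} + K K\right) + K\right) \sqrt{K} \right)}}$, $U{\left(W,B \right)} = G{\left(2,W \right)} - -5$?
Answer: $\frac{51560}{51} \approx 1011.0$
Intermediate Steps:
$G{\left(q,O \right)} = -5$
$U{\left(W,B \right)} = 0$ ($U{\left(W,B \right)} = -5 - -5 = -5 + 5 = 0$)
$u{\left(K \right)} = \frac{1}{K}$ ($u{\left(K \right)} = \frac{1}{K + 0} = \frac{1}{K}$)
$u{\left(-51 \right)} + 1011 = \frac{1}{-51} + 1011 = - \frac{1}{51} + 1011 = \frac{51560}{51}$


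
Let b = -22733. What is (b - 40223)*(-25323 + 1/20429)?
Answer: 32568622421096/20429 ≈ 1.5942e+9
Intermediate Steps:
(b - 40223)*(-25323 + 1/20429) = (-22733 - 40223)*(-25323 + 1/20429) = -62956*(-25323 + 1/20429) = -62956*(-517323566/20429) = 32568622421096/20429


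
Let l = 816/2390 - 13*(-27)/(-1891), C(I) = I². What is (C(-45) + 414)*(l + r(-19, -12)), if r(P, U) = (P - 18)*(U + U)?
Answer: 4895086763277/2259745 ≈ 2.1662e+6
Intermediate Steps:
r(P, U) = 2*U*(-18 + P) (r(P, U) = (-18 + P)*(2*U) = 2*U*(-18 + P))
l = 352083/2259745 (l = 816*(1/2390) + 351*(-1/1891) = 408/1195 - 351/1891 = 352083/2259745 ≈ 0.15581)
(C(-45) + 414)*(l + r(-19, -12)) = ((-45)² + 414)*(352083/2259745 + 2*(-12)*(-18 - 19)) = (2025 + 414)*(352083/2259745 + 2*(-12)*(-37)) = 2439*(352083/2259745 + 888) = 2439*(2007005643/2259745) = 4895086763277/2259745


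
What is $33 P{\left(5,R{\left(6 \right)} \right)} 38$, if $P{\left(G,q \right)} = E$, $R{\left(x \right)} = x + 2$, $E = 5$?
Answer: $6270$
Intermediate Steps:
$R{\left(x \right)} = 2 + x$
$P{\left(G,q \right)} = 5$
$33 P{\left(5,R{\left(6 \right)} \right)} 38 = 33 \cdot 5 \cdot 38 = 165 \cdot 38 = 6270$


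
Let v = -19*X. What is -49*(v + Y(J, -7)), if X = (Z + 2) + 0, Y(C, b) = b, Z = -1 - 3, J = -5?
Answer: -1519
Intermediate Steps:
Z = -4
X = -2 (X = (-4 + 2) + 0 = -2 + 0 = -2)
v = 38 (v = -19*(-2) = 38)
-49*(v + Y(J, -7)) = -49*(38 - 7) = -49*31 = -1519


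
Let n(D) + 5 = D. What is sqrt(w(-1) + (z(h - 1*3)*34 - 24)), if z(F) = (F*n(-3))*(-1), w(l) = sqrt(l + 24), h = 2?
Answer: sqrt(-296 + sqrt(23)) ≈ 17.065*I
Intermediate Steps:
n(D) = -5 + D
w(l) = sqrt(24 + l)
z(F) = 8*F (z(F) = (F*(-5 - 3))*(-1) = (F*(-8))*(-1) = -8*F*(-1) = 8*F)
sqrt(w(-1) + (z(h - 1*3)*34 - 24)) = sqrt(sqrt(24 - 1) + ((8*(2 - 1*3))*34 - 24)) = sqrt(sqrt(23) + ((8*(2 - 3))*34 - 24)) = sqrt(sqrt(23) + ((8*(-1))*34 - 24)) = sqrt(sqrt(23) + (-8*34 - 24)) = sqrt(sqrt(23) + (-272 - 24)) = sqrt(sqrt(23) - 296) = sqrt(-296 + sqrt(23))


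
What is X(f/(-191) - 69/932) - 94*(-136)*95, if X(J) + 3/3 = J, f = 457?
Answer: 216191396645/178012 ≈ 1.2145e+6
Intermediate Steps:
X(J) = -1 + J
X(f/(-191) - 69/932) - 94*(-136)*95 = (-1 + (457/(-191) - 69/932)) - 94*(-136)*95 = (-1 + (457*(-1/191) - 69*1/932)) - (-12784)*95 = (-1 + (-457/191 - 69/932)) - 1*(-1214480) = (-1 - 439103/178012) + 1214480 = -617115/178012 + 1214480 = 216191396645/178012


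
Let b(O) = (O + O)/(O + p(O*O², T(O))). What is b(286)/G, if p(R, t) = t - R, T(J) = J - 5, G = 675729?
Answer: -572/15807388636881 ≈ -3.6186e-11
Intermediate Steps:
T(J) = -5 + J
b(O) = 2*O/(-5 - O³ + 2*O) (b(O) = (O + O)/(O + ((-5 + O) - O*O²)) = (2*O)/(O + ((-5 + O) - O³)) = (2*O)/(O + (-5 + O - O³)) = (2*O)/(-5 - O³ + 2*O) = 2*O/(-5 - O³ + 2*O))
b(286)/G = -2*286/(5 + 286³ - 2*286)/675729 = -2*286/(5 + 23393656 - 572)*(1/675729) = -2*286/23393089*(1/675729) = -2*286*1/23393089*(1/675729) = -572/23393089*1/675729 = -572/15807388636881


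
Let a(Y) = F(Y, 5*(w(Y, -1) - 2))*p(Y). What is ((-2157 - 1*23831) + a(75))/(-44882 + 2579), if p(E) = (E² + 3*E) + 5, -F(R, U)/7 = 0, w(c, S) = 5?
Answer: 25988/42303 ≈ 0.61433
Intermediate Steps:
F(R, U) = 0 (F(R, U) = -7*0 = 0)
p(E) = 5 + E² + 3*E
a(Y) = 0 (a(Y) = 0*(5 + Y² + 3*Y) = 0)
((-2157 - 1*23831) + a(75))/(-44882 + 2579) = ((-2157 - 1*23831) + 0)/(-44882 + 2579) = ((-2157 - 23831) + 0)/(-42303) = (-25988 + 0)*(-1/42303) = -25988*(-1/42303) = 25988/42303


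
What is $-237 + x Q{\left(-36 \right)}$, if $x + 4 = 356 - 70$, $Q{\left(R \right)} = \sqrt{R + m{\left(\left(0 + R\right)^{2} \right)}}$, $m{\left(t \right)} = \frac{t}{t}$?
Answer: $-237 + 282 i \sqrt{35} \approx -237.0 + 1668.3 i$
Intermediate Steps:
$m{\left(t \right)} = 1$
$Q{\left(R \right)} = \sqrt{1 + R}$ ($Q{\left(R \right)} = \sqrt{R + 1} = \sqrt{1 + R}$)
$x = 282$ ($x = -4 + \left(356 - 70\right) = -4 + 286 = 282$)
$-237 + x Q{\left(-36 \right)} = -237 + 282 \sqrt{1 - 36} = -237 + 282 \sqrt{-35} = -237 + 282 i \sqrt{35}$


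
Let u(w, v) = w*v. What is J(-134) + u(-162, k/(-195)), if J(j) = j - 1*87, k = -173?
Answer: -23707/65 ≈ -364.72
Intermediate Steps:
J(j) = -87 + j (J(j) = j - 87 = -87 + j)
u(w, v) = v*w
J(-134) + u(-162, k/(-195)) = (-87 - 134) - 173/(-195)*(-162) = -221 - 173*(-1/195)*(-162) = -221 + (173/195)*(-162) = -221 - 9342/65 = -23707/65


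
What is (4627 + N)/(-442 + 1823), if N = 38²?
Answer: 6071/1381 ≈ 4.3961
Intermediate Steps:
N = 1444
(4627 + N)/(-442 + 1823) = (4627 + 1444)/(-442 + 1823) = 6071/1381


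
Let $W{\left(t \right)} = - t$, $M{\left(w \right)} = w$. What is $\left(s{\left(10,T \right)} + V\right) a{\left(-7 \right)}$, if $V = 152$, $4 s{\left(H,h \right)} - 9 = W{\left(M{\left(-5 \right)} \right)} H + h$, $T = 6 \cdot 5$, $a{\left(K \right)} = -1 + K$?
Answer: $-1394$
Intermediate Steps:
$T = 30$
$s{\left(H,h \right)} = \frac{9}{4} + \frac{h}{4} + \frac{5 H}{4}$ ($s{\left(H,h \right)} = \frac{9}{4} + \frac{\left(-1\right) \left(-5\right) H + h}{4} = \frac{9}{4} + \frac{5 H + h}{4} = \frac{9}{4} + \frac{h + 5 H}{4} = \frac{9}{4} + \left(\frac{h}{4} + \frac{5 H}{4}\right) = \frac{9}{4} + \frac{h}{4} + \frac{5 H}{4}$)
$\left(s{\left(10,T \right)} + V\right) a{\left(-7 \right)} = \left(\left(\frac{9}{4} + \frac{1}{4} \cdot 30 + \frac{5}{4} \cdot 10\right) + 152\right) \left(-1 - 7\right) = \left(\left(\frac{9}{4} + \frac{15}{2} + \frac{25}{2}\right) + 152\right) \left(-8\right) = \left(\frac{89}{4} + 152\right) \left(-8\right) = \frac{697}{4} \left(-8\right) = -1394$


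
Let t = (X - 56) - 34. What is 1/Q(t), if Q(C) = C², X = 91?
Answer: 1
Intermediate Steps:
t = 1 (t = (91 - 56) - 34 = 35 - 34 = 1)
1/Q(t) = 1/(1²) = 1/1 = 1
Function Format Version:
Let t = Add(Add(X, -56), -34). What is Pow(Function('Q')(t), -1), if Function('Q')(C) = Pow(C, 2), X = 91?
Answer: 1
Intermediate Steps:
t = 1 (t = Add(Add(91, -56), -34) = Add(35, -34) = 1)
Pow(Function('Q')(t), -1) = Pow(Pow(1, 2), -1) = Pow(1, -1) = 1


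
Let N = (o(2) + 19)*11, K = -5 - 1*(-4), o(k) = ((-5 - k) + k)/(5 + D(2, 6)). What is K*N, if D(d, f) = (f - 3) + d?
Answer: -407/2 ≈ -203.50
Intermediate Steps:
D(d, f) = -3 + d + f (D(d, f) = (-3 + f) + d = -3 + d + f)
o(k) = -½ (o(k) = ((-5 - k) + k)/(5 + (-3 + 2 + 6)) = -5/(5 + 5) = -5/10 = -5*⅒ = -½)
K = -1 (K = -5 + 4 = -1)
N = 407/2 (N = (-½ + 19)*11 = (37/2)*11 = 407/2 ≈ 203.50)
K*N = -1*407/2 = -407/2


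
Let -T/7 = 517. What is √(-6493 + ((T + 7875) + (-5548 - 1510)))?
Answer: 13*I*√55 ≈ 96.411*I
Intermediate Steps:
T = -3619 (T = -7*517 = -3619)
√(-6493 + ((T + 7875) + (-5548 - 1510))) = √(-6493 + ((-3619 + 7875) + (-5548 - 1510))) = √(-6493 + (4256 - 7058)) = √(-6493 - 2802) = √(-9295) = 13*I*√55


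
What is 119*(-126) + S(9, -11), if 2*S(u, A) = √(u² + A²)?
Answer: -14994 + √202/2 ≈ -14987.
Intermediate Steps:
S(u, A) = √(A² + u²)/2 (S(u, A) = √(u² + A²)/2 = √(A² + u²)/2)
119*(-126) + S(9, -11) = 119*(-126) + √((-11)² + 9²)/2 = -14994 + √(121 + 81)/2 = -14994 + √202/2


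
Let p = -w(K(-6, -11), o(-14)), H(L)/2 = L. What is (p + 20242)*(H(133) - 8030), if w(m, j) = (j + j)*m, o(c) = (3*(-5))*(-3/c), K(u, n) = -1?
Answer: -1099762836/7 ≈ -1.5711e+8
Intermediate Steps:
H(L) = 2*L
o(c) = 45/c (o(c) = -(-45)/c = 45/c)
w(m, j) = 2*j*m (w(m, j) = (2*j)*m = 2*j*m)
p = -45/7 (p = -2*45/(-14)*(-1) = -2*45*(-1/14)*(-1) = -2*(-45)*(-1)/14 = -1*45/7 = -45/7 ≈ -6.4286)
(p + 20242)*(H(133) - 8030) = (-45/7 + 20242)*(2*133 - 8030) = 141649*(266 - 8030)/7 = (141649/7)*(-7764) = -1099762836/7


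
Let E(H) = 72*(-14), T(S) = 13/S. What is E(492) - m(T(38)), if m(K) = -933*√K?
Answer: -1008 + 933*√494/38 ≈ -462.29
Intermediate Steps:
E(H) = -1008
E(492) - m(T(38)) = -1008 - (-933)*√(13/38) = -1008 - (-933)*√494/38 = -1008 + 933*√494/38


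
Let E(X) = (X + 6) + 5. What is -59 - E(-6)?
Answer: -64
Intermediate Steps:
E(X) = 11 + X (E(X) = (6 + X) + 5 = 11 + X)
-59 - E(-6) = -59 - (11 - 6) = -59 - 1*5 = -59 - 5 = -64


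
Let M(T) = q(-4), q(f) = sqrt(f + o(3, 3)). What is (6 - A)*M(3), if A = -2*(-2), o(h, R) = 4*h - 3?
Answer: 2*sqrt(5) ≈ 4.4721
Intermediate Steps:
o(h, R) = -3 + 4*h
A = 4
q(f) = sqrt(9 + f) (q(f) = sqrt(f + (-3 + 4*3)) = sqrt(f + (-3 + 12)) = sqrt(f + 9) = sqrt(9 + f))
M(T) = sqrt(5) (M(T) = sqrt(9 - 4) = sqrt(5))
(6 - A)*M(3) = (6 - 1*4)*sqrt(5) = (6 - 4)*sqrt(5) = 2*sqrt(5)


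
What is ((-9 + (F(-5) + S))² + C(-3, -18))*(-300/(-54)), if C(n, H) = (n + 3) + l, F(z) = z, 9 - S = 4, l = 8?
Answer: 4450/9 ≈ 494.44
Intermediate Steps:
S = 5 (S = 9 - 1*4 = 9 - 4 = 5)
C(n, H) = 11 + n (C(n, H) = (n + 3) + 8 = (3 + n) + 8 = 11 + n)
((-9 + (F(-5) + S))² + C(-3, -18))*(-300/(-54)) = ((-9 + (-5 + 5))² + (11 - 3))*(-300/(-54)) = ((-9 + 0)² + 8)*(-300*(-1/54)) = ((-9)² + 8)*(50/9) = (81 + 8)*(50/9) = 89*(50/9) = 4450/9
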